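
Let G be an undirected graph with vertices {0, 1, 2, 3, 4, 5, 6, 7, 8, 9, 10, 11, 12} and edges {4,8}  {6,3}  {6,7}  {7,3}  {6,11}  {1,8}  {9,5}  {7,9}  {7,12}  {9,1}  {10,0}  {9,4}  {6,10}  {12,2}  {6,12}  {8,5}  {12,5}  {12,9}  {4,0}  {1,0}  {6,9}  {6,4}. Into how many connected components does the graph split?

Starting from 0 we can reach 0, 1, 2, 3, 4, 5, 6, 7, 8, 9, 10, 11, 12. That is one component of size 13.
Total: 1 component.

1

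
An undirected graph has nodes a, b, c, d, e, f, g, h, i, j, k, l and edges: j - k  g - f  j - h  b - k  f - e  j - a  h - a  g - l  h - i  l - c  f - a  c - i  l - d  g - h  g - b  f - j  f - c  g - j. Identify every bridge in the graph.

d-l, e-f

The edges on the cycle j-h-a-j are not bridges since each lies on that cycle.
But removing d - l disconnects d from l; removing e - f disconnects e from f — these are bridges.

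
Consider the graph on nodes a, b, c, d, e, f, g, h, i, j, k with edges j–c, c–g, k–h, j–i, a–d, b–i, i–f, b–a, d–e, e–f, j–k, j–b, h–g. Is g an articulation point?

No

Deleting g leaves 1 component (was 1) (its neighbors c, h remain connected to each other), so g is not a cut vertex.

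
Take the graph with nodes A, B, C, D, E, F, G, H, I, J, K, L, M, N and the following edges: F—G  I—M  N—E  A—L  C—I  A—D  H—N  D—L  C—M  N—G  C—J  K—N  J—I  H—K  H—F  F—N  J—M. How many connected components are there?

B is isolated — a component by itself.
Starting from A we can reach A, D, L. That is one component of size 3.
Starting from C we can reach C, I, J, M. That is one component of size 4.
Starting from E we can reach E, F, G, H, K, N. That is one component of size 6.
Total: 4 components.

4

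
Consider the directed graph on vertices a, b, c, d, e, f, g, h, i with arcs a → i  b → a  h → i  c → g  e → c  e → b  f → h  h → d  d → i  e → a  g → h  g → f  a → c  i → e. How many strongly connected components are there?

1

{a, b, c, d, e, f, g, h, i} are all mutually reachable — one SCC of size 9.
That gives 1 strongly connected component.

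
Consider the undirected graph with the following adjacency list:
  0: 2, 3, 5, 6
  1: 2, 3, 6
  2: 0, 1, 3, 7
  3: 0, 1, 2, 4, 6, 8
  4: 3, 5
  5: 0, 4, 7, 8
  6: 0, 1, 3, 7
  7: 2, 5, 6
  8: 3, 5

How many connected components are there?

1

Starting from 0 we can reach 0, 1, 2, 3, 4, 5, 6, 7, 8. That is one component of size 9.
Total: 1 component.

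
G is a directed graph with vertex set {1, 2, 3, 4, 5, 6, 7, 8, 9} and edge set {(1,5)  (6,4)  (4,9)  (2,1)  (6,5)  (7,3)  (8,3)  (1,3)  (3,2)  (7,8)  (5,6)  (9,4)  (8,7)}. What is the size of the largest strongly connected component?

3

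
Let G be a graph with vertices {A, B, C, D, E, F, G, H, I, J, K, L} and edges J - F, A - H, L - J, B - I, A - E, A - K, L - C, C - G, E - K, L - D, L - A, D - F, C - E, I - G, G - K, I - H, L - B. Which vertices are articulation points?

Removing L increases the component count from 1 to 2, so L is a cut vertex.
By contrast removing A leaves 1 component; it is not a cut vertex. No other vertex is a cut vertex either.

L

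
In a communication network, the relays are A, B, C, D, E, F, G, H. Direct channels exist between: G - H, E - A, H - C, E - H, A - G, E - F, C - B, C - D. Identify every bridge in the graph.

B-C, C-D, C-H, E-F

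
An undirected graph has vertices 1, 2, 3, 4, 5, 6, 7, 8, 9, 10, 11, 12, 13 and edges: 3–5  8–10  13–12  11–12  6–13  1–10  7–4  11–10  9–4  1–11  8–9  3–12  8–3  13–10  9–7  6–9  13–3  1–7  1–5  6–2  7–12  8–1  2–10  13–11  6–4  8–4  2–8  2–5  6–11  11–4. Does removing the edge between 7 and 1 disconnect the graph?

No

After removing 7–1, the path 7-9-8-1 still connects them, so the edge is not a bridge.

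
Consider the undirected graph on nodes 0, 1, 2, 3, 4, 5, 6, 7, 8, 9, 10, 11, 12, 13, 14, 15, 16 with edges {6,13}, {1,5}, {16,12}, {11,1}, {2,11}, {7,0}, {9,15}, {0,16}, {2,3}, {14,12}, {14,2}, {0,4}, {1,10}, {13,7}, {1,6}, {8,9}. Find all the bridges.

0-4, 1-10, 1-5, 15-9, 2-3, 8-9

The edges on the cycle 14-2-11-1-6-13-7-0-16-12-14 are not bridges since each lies on that cycle.
But removing 4-0 disconnects 4 from 0; removing 15-9 disconnects 15 from 9; removing 1-5 disconnects 1 from 5; removing 8-9 disconnects 8 from 9 — these are bridges.
In total 6 edges are bridges.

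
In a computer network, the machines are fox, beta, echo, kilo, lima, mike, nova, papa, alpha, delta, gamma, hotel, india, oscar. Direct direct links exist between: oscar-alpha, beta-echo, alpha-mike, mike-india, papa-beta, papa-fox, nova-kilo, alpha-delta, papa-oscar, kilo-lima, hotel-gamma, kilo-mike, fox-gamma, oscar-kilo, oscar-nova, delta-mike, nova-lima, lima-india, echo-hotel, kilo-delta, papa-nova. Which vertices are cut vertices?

papa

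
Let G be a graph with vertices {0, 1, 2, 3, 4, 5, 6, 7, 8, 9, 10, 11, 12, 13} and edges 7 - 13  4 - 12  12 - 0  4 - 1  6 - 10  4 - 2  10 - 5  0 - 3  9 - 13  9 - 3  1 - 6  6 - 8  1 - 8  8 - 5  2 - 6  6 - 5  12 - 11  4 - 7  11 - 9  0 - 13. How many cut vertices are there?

Removing 4 increases the component count from 1 to 2, so 4 is a cut vertex.
By contrast removing 3 leaves 1 component; it is not a cut vertex. No other vertex is a cut vertex either.

1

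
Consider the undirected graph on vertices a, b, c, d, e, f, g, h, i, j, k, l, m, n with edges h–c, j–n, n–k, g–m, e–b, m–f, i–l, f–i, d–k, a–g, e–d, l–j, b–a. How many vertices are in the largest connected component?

12

Starting from c we can reach c, h. That is one component of size 2.
Starting from a we can reach a, b, d, e, f, g, i, j, k, l, m, n. That is one component of size 12.
The largest has 12 vertices.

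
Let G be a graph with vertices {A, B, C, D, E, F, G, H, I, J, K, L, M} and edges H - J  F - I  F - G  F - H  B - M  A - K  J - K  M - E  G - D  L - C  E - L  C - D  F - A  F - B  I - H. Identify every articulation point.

F

Removing F increases the component count from 1 to 2, so F is a cut vertex.
By contrast removing G leaves 1 component; it is not a cut vertex. No other vertex is a cut vertex either.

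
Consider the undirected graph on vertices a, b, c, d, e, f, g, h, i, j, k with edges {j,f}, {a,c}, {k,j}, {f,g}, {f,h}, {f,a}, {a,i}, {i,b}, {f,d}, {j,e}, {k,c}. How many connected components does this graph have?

Starting from a we can reach a, b, c, d, e, f, g, h, i, j, k. That is one component of size 11.
Total: 1 component.

1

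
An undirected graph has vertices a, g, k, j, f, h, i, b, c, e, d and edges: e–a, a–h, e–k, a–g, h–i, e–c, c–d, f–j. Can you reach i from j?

The component containing j is {f, j}, and i is not in it.

No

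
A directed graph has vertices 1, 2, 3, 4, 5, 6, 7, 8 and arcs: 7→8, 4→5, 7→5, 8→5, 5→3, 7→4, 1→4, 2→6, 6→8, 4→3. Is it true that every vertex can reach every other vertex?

No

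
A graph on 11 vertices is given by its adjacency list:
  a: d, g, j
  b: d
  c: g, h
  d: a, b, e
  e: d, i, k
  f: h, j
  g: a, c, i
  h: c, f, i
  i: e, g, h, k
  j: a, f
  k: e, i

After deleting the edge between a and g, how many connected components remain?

1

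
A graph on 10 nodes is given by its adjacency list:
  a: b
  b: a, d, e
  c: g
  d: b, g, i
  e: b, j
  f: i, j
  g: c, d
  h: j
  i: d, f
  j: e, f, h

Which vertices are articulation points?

b, d, g, j

Removing b increases the component count from 1 to 2, so b is a cut vertex.
Removing d increases the component count from 1 to 2, so d is a cut vertex.
Removing g increases the component count from 1 to 2, so g is a cut vertex.
Likewise j is a cut vertex.
By contrast removing e leaves 1 component; it is not a cut vertex. No other vertex is a cut vertex either.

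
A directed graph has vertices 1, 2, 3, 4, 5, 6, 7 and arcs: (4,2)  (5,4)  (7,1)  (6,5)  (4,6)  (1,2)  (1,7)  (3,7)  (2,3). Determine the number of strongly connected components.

2

{1, 2, 3, 7} are all mutually reachable — one SCC of size 4.
{4, 5, 6} are all mutually reachable — one SCC of size 3.
That gives 2 strongly connected components.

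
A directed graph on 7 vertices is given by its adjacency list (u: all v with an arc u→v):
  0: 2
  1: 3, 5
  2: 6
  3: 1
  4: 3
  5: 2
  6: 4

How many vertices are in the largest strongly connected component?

6

{1, 2, 3, 4, 5, 6} are all mutually reachable — one SCC of size 6.
{0} is an SCC by itself.
The largest has 6 vertices.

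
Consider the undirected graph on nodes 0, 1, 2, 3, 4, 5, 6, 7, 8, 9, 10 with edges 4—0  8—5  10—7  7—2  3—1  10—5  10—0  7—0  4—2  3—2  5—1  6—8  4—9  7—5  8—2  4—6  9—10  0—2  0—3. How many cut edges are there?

0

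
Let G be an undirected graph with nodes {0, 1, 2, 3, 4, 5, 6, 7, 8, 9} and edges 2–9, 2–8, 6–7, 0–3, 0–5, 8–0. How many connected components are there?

4

1 is isolated — a component by itself.
4 is isolated — a component by itself.
Starting from 6 we can reach 6, 7. That is one component of size 2.
Starting from 0 we can reach 0, 2, 3, 5, 8, 9. That is one component of size 6.
Total: 4 components.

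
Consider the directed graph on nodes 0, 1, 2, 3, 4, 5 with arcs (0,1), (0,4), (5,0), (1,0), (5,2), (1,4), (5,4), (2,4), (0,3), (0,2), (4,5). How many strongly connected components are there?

2

{0, 1, 2, 4, 5} are all mutually reachable — one SCC of size 5.
{3} is an SCC by itself.
That gives 2 strongly connected components.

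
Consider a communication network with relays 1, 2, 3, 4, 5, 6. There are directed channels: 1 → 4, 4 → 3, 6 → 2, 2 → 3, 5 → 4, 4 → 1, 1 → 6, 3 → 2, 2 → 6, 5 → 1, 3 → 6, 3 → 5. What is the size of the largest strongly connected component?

6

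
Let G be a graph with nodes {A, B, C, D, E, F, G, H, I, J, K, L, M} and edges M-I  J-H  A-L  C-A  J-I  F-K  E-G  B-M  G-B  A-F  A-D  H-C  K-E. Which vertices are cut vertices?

A

Removing A increases the component count from 1 to 3, so A is a cut vertex.
By contrast removing B leaves 1 component; it is not a cut vertex. No other vertex is a cut vertex either.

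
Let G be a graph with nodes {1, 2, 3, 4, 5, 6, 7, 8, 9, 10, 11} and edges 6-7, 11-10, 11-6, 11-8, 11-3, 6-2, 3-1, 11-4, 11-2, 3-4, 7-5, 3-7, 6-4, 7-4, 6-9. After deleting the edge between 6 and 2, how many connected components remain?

6 and 2 are still connected via 6-11-2, so the component count stays at 1.

1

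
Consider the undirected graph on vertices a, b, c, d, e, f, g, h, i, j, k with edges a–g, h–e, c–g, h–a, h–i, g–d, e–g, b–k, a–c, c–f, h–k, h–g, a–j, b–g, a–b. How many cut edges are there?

4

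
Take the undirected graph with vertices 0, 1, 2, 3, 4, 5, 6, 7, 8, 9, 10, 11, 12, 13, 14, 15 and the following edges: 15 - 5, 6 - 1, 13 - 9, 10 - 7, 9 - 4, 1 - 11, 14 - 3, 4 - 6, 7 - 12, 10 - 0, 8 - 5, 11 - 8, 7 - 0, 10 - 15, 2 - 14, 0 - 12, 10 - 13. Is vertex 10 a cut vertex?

Deleting 10 raises the number of components from 2 to 3, so 10 is a cut vertex.

Yes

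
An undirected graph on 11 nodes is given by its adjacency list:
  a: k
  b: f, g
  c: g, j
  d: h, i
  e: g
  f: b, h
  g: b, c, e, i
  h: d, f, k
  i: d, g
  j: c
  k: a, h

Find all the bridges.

a-k, c-g, c-j, e-g, h-k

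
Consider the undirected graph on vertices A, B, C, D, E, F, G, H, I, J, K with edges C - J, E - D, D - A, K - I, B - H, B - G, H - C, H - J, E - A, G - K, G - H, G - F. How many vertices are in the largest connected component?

8

Starting from A we can reach A, D, E. That is one component of size 3.
Starting from B we can reach B, C, F, G, H, I, J, K. That is one component of size 8.
The largest has 8 vertices.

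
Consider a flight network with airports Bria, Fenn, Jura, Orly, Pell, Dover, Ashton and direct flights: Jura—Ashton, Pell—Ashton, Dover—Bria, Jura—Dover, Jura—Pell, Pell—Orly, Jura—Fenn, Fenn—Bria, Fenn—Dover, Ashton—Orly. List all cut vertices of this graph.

Jura

Removing Jura increases the component count from 1 to 2, so Jura is a cut vertex.
By contrast removing Ashton leaves 1 component; it is not a cut vertex. No other vertex is a cut vertex either.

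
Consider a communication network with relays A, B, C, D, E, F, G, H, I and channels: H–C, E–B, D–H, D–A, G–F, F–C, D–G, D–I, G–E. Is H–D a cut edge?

After removing H–D, the path H-C-F-G-D still connects them, so the edge is not a bridge.

No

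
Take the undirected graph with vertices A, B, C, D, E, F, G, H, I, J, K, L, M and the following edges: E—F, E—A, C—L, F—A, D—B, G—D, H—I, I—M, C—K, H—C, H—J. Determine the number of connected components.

3

Starting from A we can reach A, E, F. That is one component of size 3.
Starting from B we can reach B, D, G. That is one component of size 3.
Starting from C we can reach C, H, I, J, K, L, M. That is one component of size 7.
Total: 3 components.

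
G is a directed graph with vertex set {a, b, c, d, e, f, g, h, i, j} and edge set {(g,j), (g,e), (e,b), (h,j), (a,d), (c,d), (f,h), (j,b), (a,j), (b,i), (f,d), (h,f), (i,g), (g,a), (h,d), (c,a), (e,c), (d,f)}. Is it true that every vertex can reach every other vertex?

Yes

From a we can reach every vertex (a, b, c, d, e, f, g, h, i, j), and every vertex can reach a (a, b, c, d, e, f, g, h, i, j). So the whole graph is one strongly connected component.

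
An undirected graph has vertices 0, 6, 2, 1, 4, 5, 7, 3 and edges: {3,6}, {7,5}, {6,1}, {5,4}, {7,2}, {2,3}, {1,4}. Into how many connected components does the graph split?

0 is isolated — a component by itself.
Starting from 1 we can reach 1, 2, 3, 4, 5, 6, 7. That is one component of size 7.
Total: 2 components.

2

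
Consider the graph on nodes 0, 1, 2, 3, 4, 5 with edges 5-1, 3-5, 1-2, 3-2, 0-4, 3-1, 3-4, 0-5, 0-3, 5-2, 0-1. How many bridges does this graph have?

0

The edges on the cycle 0-3-1-5-0 are not bridges since each lies on that cycle.
Every edge lies on some cycle, so there are no bridges.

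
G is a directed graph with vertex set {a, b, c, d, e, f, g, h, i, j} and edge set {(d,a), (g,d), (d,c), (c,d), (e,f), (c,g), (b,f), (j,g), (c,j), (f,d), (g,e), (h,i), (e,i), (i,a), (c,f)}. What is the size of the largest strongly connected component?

6

{c, d, e, f, g, j} are all mutually reachable — one SCC of size 6.
{b} is an SCC by itself.
{i} is an SCC by itself.
{h} is an SCC by itself.
{a} is an SCC by itself.
The largest has 6 vertices.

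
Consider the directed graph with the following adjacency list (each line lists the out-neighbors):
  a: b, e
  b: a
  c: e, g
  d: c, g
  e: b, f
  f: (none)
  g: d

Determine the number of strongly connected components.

3

{c, d, g} are all mutually reachable — one SCC of size 3.
{a, b, e} are all mutually reachable — one SCC of size 3.
{f} is an SCC by itself.
That gives 3 strongly connected components.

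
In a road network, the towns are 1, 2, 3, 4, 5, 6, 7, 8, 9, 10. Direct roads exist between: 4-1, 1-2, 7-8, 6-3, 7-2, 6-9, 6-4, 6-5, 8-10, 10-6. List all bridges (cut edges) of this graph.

3-6, 5-6, 6-9

The edges on the cycle 7-8-10-6-4-1-2-7 are not bridges since each lies on that cycle.
But removing 3-6 disconnects 3 from 6; removing 9-6 disconnects 9 from 6; removing 6-5 disconnects 6 from 5 — these are bridges.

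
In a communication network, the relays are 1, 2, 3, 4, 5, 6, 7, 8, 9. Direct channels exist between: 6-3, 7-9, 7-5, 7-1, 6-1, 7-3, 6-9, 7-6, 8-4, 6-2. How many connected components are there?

2

Starting from 4 we can reach 4, 8. That is one component of size 2.
Starting from 1 we can reach 1, 2, 3, 5, 6, 7, 9. That is one component of size 7.
Total: 2 components.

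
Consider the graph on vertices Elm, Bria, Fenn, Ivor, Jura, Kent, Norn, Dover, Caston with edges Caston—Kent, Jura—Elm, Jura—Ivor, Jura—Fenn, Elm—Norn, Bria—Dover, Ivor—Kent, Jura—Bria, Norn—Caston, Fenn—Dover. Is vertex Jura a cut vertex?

Yes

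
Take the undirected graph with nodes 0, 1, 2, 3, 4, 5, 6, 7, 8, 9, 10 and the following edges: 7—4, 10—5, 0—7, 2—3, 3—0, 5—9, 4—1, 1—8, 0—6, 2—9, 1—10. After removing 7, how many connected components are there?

1

With 7 gone, the remaining components are: {0, 1, 2, 3, 4, 5, 6, 8, 9, 10}.
That is 1 component.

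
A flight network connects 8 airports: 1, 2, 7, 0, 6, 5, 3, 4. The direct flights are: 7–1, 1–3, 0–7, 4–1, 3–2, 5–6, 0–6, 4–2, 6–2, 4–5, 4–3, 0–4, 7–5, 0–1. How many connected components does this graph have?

1

Starting from 0 we can reach 0, 1, 2, 3, 4, 5, 6, 7. That is one component of size 8.
Total: 1 component.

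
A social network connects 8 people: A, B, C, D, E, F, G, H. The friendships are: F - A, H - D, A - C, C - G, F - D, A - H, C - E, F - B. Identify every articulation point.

A, C, F

Removing A increases the component count from 1 to 2, so A is a cut vertex.
Removing C increases the component count from 1 to 3, so C is a cut vertex.
Removing F increases the component count from 1 to 2, so F is a cut vertex.
By contrast removing D leaves 1 component; it is not a cut vertex. No other vertex is a cut vertex either.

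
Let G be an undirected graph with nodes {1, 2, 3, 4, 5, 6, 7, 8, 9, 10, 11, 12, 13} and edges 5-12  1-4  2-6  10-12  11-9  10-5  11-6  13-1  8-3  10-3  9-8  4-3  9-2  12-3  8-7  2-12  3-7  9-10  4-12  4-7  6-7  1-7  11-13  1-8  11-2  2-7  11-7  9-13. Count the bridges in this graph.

0

The edges on the cycle 11-9-10-5-12-2-11 are not bridges since each lies on that cycle.
Every edge lies on some cycle, so there are no bridges.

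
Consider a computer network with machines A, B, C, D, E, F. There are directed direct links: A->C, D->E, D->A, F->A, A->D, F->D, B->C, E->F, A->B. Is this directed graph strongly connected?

No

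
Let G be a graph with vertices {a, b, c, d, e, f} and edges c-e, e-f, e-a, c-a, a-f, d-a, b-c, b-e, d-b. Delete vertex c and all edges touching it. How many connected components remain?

With c gone, the remaining components are: {a, b, d, e, f}.
That is 1 component.

1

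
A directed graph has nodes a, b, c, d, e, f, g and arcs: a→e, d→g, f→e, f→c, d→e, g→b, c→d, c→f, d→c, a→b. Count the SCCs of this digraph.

5

{c, d, f} are all mutually reachable — one SCC of size 3.
{a} is an SCC by itself.
{g} is an SCC by itself.
{b} is an SCC by itself.
{e} is an SCC by itself.
That gives 5 strongly connected components.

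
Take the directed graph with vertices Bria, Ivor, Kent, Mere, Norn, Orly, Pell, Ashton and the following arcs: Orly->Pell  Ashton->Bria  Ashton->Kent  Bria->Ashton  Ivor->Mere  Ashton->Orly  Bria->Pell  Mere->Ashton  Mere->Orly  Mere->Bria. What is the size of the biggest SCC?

2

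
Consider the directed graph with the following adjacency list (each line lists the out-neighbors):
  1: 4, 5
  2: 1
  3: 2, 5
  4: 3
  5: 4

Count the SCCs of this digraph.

1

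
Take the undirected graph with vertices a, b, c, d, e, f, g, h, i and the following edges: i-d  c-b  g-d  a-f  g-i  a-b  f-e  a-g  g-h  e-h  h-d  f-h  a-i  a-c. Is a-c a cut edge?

After removing a-c, the path a-b-c still connects them, so the edge is not a bridge.

No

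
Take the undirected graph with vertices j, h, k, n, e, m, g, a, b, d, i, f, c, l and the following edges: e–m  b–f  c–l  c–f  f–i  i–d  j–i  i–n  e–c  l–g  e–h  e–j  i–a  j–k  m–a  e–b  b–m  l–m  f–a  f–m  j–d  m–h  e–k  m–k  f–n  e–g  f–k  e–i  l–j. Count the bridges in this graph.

0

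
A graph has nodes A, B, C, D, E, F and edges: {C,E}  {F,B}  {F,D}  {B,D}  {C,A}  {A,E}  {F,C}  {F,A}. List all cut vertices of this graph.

F

Removing F increases the component count from 1 to 2, so F is a cut vertex.
By contrast removing C leaves 1 component; it is not a cut vertex. No other vertex is a cut vertex either.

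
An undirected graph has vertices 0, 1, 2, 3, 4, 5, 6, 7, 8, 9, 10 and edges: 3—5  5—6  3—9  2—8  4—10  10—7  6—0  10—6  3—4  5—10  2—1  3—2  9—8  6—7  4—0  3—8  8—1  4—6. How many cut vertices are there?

Removing 3 increases the component count from 1 to 2, so 3 is a cut vertex.
By contrast removing 0 leaves 1 component; it is not a cut vertex. No other vertex is a cut vertex either.

1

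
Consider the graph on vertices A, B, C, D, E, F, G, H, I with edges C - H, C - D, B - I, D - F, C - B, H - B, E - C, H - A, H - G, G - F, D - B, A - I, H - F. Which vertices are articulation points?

C

Removing C increases the component count from 1 to 2, so C is a cut vertex.
By contrast removing H leaves 1 component; it is not a cut vertex. No other vertex is a cut vertex either.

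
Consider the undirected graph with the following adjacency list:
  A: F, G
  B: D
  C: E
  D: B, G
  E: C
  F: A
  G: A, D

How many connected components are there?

2

Starting from C we can reach C, E. That is one component of size 2.
Starting from A we can reach A, B, D, F, G. That is one component of size 5.
Total: 2 components.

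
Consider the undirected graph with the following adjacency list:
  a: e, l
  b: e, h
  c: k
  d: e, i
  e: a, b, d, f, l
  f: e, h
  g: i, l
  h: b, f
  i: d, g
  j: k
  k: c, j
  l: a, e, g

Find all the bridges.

The edges on the cycle e-a-l-e are not bridges since each lies on that cycle.
But removing k-j disconnects k from j; removing c-k disconnects c from k — these are bridges.

c-k, j-k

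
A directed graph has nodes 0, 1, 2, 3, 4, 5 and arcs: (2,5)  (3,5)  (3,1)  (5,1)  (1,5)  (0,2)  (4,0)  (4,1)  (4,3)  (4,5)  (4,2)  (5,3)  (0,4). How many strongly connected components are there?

{1, 3, 5} are all mutually reachable — one SCC of size 3.
{0, 4} are all mutually reachable — one SCC of size 2.
{2} is an SCC by itself.
That gives 3 strongly connected components.

3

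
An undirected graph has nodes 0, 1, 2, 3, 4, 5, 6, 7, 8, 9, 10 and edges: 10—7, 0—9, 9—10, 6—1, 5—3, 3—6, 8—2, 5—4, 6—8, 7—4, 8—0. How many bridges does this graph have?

2

The edges on the cycle 5-3-6-8-0-9-10-7-4-5 are not bridges since each lies on that cycle.
But removing 6—1 disconnects 6 from 1; removing 2—8 disconnects 2 from 8 — these are bridges.
That makes 2 bridges.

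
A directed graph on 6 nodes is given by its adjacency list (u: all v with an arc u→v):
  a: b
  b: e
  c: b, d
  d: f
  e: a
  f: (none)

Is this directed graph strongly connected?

No

There is no directed path from f to c, so the graph is not strongly connected.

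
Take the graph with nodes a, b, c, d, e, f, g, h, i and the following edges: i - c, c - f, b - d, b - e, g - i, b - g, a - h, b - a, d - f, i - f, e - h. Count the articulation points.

1

Removing b increases the component count from 1 to 2, so b is a cut vertex.
By contrast removing g leaves 1 component; it is not a cut vertex. No other vertex is a cut vertex either.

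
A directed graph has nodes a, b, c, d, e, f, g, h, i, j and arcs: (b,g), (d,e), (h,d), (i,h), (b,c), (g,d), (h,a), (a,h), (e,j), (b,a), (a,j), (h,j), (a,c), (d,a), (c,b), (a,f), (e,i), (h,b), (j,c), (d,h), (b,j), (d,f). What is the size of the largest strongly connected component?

{a, b, c, d, e, g, h, i, j} are all mutually reachable — one SCC of size 9.
{f} is an SCC by itself.
The largest has 9 vertices.

9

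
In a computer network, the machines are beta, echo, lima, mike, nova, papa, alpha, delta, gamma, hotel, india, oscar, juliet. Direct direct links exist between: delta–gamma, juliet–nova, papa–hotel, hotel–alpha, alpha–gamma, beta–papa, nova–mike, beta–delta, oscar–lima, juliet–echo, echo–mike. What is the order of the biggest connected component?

india is isolated — a component by itself.
Starting from lima we can reach lima, oscar. That is one component of size 2.
Starting from echo we can reach echo, mike, nova, juliet. That is one component of size 4.
Starting from beta we can reach beta, papa, alpha, delta, gamma, hotel. That is one component of size 6.
The largest has 6 vertices.

6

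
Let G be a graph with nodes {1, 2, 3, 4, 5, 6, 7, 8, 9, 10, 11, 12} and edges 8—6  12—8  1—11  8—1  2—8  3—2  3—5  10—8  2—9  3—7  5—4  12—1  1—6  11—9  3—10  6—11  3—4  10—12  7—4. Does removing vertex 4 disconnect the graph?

Deleting 4 leaves 1 component (was 1) (its neighbors 3, 5, 7 remain connected to each other), so 4 is not a cut vertex.

No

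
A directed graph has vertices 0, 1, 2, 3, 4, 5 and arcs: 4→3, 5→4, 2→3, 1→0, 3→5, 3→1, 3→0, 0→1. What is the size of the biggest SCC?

3

{3, 4, 5} are all mutually reachable — one SCC of size 3.
{0, 1} are all mutually reachable — one SCC of size 2.
{2} is an SCC by itself.
The largest has 3 vertices.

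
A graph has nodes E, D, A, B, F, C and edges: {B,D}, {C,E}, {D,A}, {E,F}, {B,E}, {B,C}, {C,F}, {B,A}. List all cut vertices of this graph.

B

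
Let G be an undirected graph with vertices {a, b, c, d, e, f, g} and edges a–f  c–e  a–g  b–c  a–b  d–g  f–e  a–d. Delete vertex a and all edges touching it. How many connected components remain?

2

With a gone, the remaining components are: {d, g}; {b, c, e, f}.
That is 2 components.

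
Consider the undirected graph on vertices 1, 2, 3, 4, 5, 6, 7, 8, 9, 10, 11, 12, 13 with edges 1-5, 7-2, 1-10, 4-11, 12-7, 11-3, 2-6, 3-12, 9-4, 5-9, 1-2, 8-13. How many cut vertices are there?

2

Removing 1 increases the component count from 2 to 3, so 1 is a cut vertex.
Removing 2 increases the component count from 2 to 3, so 2 is a cut vertex.
By contrast removing 6 leaves 2 components; it is not a cut vertex. No other vertex is a cut vertex either.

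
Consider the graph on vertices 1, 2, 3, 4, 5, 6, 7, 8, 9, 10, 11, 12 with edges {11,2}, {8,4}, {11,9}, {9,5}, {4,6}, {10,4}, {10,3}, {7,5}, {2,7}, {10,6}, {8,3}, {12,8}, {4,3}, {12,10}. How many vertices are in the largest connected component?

6

1 is isolated — a component by itself.
Starting from 2 we can reach 2, 5, 7, 9, 11. That is one component of size 5.
Starting from 3 we can reach 3, 4, 6, 8, 10, 12. That is one component of size 6.
The largest has 6 vertices.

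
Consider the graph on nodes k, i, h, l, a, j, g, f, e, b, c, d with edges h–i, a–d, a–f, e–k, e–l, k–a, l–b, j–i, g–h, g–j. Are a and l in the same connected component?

From a we can reach a, b, d, e, f, k, l, which includes l.

Yes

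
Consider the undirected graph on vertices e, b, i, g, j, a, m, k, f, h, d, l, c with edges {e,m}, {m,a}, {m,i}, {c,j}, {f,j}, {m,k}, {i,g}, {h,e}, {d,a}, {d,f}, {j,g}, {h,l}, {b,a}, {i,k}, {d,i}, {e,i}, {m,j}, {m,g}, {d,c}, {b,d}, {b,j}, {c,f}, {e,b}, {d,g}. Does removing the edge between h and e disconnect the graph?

Yes

Removing h-e leaves no path between h and e: the component count goes from 1 to 2. So it is a bridge.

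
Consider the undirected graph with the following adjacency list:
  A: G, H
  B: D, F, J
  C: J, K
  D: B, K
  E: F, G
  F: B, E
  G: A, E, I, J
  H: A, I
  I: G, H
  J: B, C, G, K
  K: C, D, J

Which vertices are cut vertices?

Removing G increases the component count from 1 to 2, so G is a cut vertex.
By contrast removing H leaves 1 component; it is not a cut vertex. No other vertex is a cut vertex either.

G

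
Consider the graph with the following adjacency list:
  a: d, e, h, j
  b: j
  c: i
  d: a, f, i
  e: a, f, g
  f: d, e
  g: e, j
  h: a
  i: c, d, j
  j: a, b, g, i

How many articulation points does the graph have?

Removing a increases the component count from 1 to 2, so a is a cut vertex.
Removing i increases the component count from 1 to 2, so i is a cut vertex.
Removing j increases the component count from 1 to 2, so j is a cut vertex.
By contrast removing f leaves 1 component; it is not a cut vertex. No other vertex is a cut vertex either.

3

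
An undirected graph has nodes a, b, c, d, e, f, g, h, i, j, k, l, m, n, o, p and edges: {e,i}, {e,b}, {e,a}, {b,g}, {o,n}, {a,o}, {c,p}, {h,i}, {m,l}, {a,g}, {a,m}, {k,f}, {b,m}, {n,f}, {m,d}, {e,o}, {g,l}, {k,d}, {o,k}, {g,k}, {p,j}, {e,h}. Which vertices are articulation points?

e, p

Removing e increases the component count from 2 to 3, so e is a cut vertex.
Removing p increases the component count from 2 to 3, so p is a cut vertex.
By contrast removing a leaves 2 components; it is not a cut vertex. No other vertex is a cut vertex either.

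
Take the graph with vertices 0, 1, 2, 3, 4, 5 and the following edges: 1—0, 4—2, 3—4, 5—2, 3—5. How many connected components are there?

Starting from 0 we can reach 0, 1. That is one component of size 2.
Starting from 2 we can reach 2, 3, 4, 5. That is one component of size 4.
Total: 2 components.

2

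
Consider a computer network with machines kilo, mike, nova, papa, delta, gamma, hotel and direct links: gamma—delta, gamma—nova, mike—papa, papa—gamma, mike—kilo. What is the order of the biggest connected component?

6

hotel is isolated — a component by itself.
Starting from kilo we can reach kilo, mike, nova, papa, delta, gamma. That is one component of size 6.
The largest has 6 vertices.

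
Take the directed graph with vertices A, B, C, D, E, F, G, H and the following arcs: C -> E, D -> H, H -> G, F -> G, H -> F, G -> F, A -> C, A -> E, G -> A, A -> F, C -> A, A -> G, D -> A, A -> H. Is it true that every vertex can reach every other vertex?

No

There is no directed path from A to B, so the graph is not strongly connected.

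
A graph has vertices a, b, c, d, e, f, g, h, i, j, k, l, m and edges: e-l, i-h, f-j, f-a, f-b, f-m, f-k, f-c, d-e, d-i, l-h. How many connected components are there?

g is isolated — a component by itself.
Starting from d we can reach d, e, h, i, l. That is one component of size 5.
Starting from a we can reach a, b, c, f, j, k, m. That is one component of size 7.
Total: 3 components.

3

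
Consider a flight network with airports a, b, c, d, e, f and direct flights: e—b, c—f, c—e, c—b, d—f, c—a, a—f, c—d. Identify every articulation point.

Removing c increases the component count from 1 to 2, so c is a cut vertex.
By contrast removing f leaves 1 component; it is not a cut vertex. No other vertex is a cut vertex either.

c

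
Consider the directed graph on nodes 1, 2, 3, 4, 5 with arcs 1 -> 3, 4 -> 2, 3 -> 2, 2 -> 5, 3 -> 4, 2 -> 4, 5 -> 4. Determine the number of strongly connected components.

{2, 4, 5} are all mutually reachable — one SCC of size 3.
{1} is an SCC by itself.
{3} is an SCC by itself.
That gives 3 strongly connected components.

3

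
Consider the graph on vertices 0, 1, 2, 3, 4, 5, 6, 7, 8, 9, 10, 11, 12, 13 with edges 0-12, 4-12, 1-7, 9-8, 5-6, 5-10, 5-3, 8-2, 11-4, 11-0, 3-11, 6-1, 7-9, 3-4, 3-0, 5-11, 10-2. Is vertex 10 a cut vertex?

Deleting 10 leaves 2 components (was 2), so 10 is not a cut vertex.

No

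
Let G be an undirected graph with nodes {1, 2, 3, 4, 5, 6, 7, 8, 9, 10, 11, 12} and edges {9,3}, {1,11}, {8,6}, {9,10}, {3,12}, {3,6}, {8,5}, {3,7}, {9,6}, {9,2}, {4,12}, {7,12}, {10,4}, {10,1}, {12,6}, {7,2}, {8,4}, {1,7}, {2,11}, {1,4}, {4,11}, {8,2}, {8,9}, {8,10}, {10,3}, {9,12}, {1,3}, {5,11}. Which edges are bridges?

none

The edges on the cycle 9-10-1-3-9 are not bridges since each lies on that cycle.
Every edge lies on some cycle, so there are no bridges.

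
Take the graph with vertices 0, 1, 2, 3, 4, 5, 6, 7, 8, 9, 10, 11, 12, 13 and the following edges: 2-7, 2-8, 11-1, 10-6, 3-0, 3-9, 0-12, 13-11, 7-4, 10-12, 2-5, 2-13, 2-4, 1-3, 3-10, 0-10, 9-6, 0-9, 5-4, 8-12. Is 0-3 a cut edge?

No

After removing 0-3, the path 0-10-3 still connects them, so the edge is not a bridge.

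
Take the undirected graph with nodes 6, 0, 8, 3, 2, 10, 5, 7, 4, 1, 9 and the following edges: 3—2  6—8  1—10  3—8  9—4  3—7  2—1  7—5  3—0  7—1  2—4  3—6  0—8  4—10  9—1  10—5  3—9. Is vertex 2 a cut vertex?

Deleting 2 leaves 1 component (was 1) (its neighbors 1, 3, 4 remain connected to each other), so 2 is not a cut vertex.

No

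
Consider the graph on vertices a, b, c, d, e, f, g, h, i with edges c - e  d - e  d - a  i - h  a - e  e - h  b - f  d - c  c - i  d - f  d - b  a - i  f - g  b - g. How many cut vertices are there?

Removing d increases the component count from 1 to 2, so d is a cut vertex.
By contrast removing e leaves 1 component; it is not a cut vertex. No other vertex is a cut vertex either.

1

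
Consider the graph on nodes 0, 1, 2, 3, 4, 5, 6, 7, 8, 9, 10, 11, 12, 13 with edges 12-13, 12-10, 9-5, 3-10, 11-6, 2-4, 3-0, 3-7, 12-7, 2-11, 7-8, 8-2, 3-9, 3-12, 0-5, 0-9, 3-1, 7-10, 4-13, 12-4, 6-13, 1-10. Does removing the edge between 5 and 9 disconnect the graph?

No

After removing 5-9, the path 5-0-9 still connects them, so the edge is not a bridge.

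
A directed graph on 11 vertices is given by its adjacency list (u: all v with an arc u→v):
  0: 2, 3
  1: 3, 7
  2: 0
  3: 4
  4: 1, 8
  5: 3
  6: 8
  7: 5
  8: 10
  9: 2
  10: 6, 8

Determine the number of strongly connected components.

4

{1, 3, 4, 5, 7} are all mutually reachable — one SCC of size 5.
{6, 8, 10} are all mutually reachable — one SCC of size 3.
{0, 2} are all mutually reachable — one SCC of size 2.
{9} is an SCC by itself.
That gives 4 strongly connected components.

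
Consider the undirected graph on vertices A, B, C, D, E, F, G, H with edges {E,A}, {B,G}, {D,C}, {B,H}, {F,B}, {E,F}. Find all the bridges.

A-E, B-F, B-G, B-H, C-D, E-F

removing B-H disconnects B from H; removing D-C disconnects D from C; removing A-E disconnects A from E; removing E-F disconnects E from F — these are bridges.
In total 6 edges are bridges.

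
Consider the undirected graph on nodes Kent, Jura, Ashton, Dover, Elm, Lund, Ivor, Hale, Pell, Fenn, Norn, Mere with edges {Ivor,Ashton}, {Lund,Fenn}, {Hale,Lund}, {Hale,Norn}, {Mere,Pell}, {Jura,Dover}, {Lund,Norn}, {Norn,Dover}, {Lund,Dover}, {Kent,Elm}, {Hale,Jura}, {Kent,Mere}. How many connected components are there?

Starting from Ivor we can reach Ivor, Ashton. That is one component of size 2.
Starting from Elm we can reach Elm, Kent, Mere, Pell. That is one component of size 4.
Starting from Fenn we can reach Fenn, Hale, Jura, Lund, Norn, Dover. That is one component of size 6.
Total: 3 components.

3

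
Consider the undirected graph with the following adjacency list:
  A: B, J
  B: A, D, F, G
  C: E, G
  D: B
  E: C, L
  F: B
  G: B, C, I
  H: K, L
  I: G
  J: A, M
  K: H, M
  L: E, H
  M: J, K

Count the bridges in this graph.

The edges on the cycle H-K-M-J-A-B-G-C-E-L-H are not bridges since each lies on that cycle.
But removing I-G disconnects I from G; removing D-B disconnects D from B; removing F-B disconnects F from B — these are bridges.
That makes 3 bridges.

3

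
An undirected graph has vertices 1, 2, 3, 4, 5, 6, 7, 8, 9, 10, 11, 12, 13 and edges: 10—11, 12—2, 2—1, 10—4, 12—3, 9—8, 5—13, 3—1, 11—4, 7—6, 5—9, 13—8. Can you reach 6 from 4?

No

The component containing 4 is {4, 10, 11}, and 6 is not in it.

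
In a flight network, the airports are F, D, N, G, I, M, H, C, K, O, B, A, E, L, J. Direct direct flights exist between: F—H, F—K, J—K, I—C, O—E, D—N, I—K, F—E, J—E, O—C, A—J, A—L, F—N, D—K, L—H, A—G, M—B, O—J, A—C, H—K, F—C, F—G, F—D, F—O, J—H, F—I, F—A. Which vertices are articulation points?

Removing B, for instance, still leaves 2 components. No single vertex removal increases the component count — the graph has no articulation points.

none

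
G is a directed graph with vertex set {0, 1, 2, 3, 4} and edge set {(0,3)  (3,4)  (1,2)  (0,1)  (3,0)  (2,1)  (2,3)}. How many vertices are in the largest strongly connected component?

4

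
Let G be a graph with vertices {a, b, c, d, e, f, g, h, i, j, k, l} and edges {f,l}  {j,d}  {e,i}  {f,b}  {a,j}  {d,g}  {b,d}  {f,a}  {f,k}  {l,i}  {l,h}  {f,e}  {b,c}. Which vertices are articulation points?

Removing b increases the component count from 1 to 2, so b is a cut vertex.
Removing d increases the component count from 1 to 2, so d is a cut vertex.
Removing f increases the component count from 1 to 3, so f is a cut vertex.
Likewise l is a cut vertex.
By contrast removing c leaves 1 component; it is not a cut vertex. No other vertex is a cut vertex either.

b, d, f, l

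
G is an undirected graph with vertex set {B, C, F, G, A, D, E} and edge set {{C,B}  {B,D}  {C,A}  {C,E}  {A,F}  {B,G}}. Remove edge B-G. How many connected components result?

Before removal there is 1 component.
B-G is a bridge — removing it separates B's side from G's side.
After removal: 2 components.

2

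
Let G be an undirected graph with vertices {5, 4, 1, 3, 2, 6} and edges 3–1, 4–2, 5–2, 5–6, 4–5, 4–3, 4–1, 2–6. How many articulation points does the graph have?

Removing 4 increases the component count from 1 to 2, so 4 is a cut vertex.
By contrast removing 6 leaves 1 component; it is not a cut vertex. No other vertex is a cut vertex either.

1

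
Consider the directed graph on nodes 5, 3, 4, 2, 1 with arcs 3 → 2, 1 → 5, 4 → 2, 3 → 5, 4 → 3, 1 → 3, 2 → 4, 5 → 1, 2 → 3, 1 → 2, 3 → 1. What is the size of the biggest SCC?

5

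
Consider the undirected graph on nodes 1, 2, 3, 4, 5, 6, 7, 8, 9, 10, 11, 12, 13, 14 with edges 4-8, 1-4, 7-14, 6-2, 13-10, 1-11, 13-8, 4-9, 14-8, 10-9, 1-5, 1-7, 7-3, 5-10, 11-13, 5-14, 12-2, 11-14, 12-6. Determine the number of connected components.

Starting from 2 we can reach 2, 6, 12. That is one component of size 3.
Starting from 1 we can reach 1, 3, 4, 5, 7, 8, 9, 10, 11, 13, 14. That is one component of size 11.
Total: 2 components.

2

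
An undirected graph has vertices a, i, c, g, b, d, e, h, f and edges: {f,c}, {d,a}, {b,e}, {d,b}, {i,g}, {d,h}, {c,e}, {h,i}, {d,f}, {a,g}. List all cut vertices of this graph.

d

Removing d increases the component count from 1 to 2, so d is a cut vertex.
By contrast removing f leaves 1 component; it is not a cut vertex. No other vertex is a cut vertex either.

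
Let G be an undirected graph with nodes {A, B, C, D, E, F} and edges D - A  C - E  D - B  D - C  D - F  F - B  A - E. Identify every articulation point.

Removing D increases the component count from 1 to 2, so D is a cut vertex.
By contrast removing A leaves 1 component; it is not a cut vertex. No other vertex is a cut vertex either.

D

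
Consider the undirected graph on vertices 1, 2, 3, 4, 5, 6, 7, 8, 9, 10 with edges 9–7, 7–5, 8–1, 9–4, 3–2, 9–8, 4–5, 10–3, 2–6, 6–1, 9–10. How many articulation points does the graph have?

1

Removing 9 increases the component count from 1 to 2, so 9 is a cut vertex.
By contrast removing 8 leaves 1 component; it is not a cut vertex. No other vertex is a cut vertex either.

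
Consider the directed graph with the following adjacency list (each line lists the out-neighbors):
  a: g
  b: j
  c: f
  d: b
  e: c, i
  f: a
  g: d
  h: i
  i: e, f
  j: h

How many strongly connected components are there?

1

{a, b, c, d, e, f, g, h, i, j} are all mutually reachable — one SCC of size 10.
That gives 1 strongly connected component.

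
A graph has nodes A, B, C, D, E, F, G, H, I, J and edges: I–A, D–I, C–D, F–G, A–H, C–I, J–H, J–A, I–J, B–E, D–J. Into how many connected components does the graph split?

3

Starting from B we can reach B, E. That is one component of size 2.
Starting from F we can reach F, G. That is one component of size 2.
Starting from A we can reach A, C, D, H, I, J. That is one component of size 6.
Total: 3 components.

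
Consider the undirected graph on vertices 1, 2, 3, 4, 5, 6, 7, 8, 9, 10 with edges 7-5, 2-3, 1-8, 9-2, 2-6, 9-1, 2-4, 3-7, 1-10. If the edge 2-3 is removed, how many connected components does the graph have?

2

Before removal there is 1 component.
2-3 is a bridge — removing it separates 2's side from 3's side.
After removal: 2 components.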